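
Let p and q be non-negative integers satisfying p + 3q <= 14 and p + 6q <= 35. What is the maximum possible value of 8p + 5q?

(p,q)=(14,0): 1·14+3·0=14≤14, 1·14+6·0=14≤35, objective 112.
(p,q)=(13,0): 1·13+3·0=13≤14, 1·13+6·0=13≤35, objective 104.
No feasible integer point exceeds 112.

112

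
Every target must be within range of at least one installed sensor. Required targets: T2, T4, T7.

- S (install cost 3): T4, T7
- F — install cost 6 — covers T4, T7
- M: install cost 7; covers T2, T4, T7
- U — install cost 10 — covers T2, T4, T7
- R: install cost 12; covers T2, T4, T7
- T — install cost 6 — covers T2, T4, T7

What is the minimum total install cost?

6

The greedy cost-per-new-target heuristic would pick S and T for 9, but a cheaper cover exists.
T alone covers T2, T4, T7 — every target.
Total install cost: 6.
No cover costs less than 6.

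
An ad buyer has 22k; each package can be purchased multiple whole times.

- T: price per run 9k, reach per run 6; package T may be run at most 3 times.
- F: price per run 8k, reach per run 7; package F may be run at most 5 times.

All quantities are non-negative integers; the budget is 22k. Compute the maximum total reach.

Take 2×F: price 16 ≤ 22, reach 2·7 = 14.
No other integer combination yields more.

14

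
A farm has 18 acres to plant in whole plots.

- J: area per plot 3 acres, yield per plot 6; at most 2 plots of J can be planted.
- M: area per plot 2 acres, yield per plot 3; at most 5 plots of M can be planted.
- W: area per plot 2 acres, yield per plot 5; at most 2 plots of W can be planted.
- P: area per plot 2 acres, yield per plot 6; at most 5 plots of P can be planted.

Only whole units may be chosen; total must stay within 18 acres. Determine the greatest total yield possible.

47

P has the best ratio (6/2); taking only P gives at most 5×6 = 30 (stopped by the supply cap of 5).
Mixing does better — 2×J, 1×W, and 5×P: area 18 ≤ 18, yield 2·6 + 1·5 + 5·6 = 47.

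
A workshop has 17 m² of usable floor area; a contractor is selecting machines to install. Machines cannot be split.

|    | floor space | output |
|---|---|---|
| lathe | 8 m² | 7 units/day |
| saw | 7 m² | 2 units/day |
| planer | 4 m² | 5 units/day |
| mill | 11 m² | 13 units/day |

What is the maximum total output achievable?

18

planer + mill: floor space 4 + 11 = 15 ≤ 17, output 5 + 13 = 18.
mill: floor space 11 ≤ 17, output 13.
lathe + planer: floor space 8 + 4 = 12 ≤ 17, output 7 + 5 = 12.
Best is planer and mill with total output 18.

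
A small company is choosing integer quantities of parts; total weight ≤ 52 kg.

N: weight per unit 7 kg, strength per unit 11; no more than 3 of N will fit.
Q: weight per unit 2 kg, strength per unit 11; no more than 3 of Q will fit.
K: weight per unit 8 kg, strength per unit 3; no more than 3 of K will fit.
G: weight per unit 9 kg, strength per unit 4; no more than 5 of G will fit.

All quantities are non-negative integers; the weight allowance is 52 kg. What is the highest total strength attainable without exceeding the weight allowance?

This is a bounded integer knapsack.
3×N, 3×Q, and 3×K: weight 51 ≤ 52, strength 3·11 + 3·11 + 3·3 = 75.
3×N, 3×Q, 2×K, and 1×G: weight 52 ≤ 52, strength 3·11 + 3·11 + 2·3 + 1·4 = 76.
Best is 76.

76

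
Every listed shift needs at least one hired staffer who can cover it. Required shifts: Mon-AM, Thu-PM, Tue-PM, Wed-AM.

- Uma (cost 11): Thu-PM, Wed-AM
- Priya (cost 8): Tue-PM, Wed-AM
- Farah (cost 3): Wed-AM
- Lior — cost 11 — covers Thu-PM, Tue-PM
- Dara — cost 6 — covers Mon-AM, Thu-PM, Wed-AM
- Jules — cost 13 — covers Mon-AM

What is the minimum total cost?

14

This is an integer covering problem.
Choose Priya and Dara: together they cover Mon-AM, Thu-PM, Tue-PM, Wed-AM — every shift.
Total cost: 8 + 6 = 14.
No cover costs less than 14.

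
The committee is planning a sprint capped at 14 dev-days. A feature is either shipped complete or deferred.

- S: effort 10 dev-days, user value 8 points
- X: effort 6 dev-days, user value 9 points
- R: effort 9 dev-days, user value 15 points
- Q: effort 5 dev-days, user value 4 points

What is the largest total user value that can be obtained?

Take R and Q: effort 9 + 5 = 14 ≤ 14, user value 15 + 4 = 19.
No other feasible combination does better.

19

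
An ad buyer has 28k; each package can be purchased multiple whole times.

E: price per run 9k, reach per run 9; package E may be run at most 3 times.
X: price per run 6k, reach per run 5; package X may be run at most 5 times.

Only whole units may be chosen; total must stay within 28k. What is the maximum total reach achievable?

E has the best ratio (9/9); taking only E gives at most 3×9 = 27 (stopped by the price limit).
Optimal: 3×E: price 27 ≤ 28, reach 3·9 = 27.

27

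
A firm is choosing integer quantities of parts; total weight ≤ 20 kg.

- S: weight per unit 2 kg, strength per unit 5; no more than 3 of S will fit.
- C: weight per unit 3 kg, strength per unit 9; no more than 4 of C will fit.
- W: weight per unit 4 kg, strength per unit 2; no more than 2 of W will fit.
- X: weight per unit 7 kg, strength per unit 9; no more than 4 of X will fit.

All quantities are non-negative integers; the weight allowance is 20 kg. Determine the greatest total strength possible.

51

This is a bounded integer knapsack.
C has the best ratio (9/3); taking only C gives at most 4×9 = 36 (stopped by the supply cap of 4).
Mixing does better — 3×S and 4×C: weight 18 ≤ 20, strength 3·5 + 4·9 = 51.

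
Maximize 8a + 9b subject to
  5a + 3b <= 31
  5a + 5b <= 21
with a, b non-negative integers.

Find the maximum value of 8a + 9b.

Relaxing integrality, the LP optimum is 37.80 at (a,b) = (0, 4.2), which is not an integer point.
(a,b)=(0,4) is feasible, giving 36.
(a,b)=(1,3) is feasible, giving 35.
(a,b)=(0,3) is feasible, giving 27.
The best lattice point is (0,4), giving 36.

36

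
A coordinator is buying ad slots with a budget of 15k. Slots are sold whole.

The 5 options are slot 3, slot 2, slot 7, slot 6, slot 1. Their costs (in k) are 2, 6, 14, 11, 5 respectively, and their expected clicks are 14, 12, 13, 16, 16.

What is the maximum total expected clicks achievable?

This is an integer program with binary decision variables.
Allowing fractional choices, the relaxed optimum would be about 44.9, but ad slots are indivisible.
slot 3 + slot 1: cost 2 + 5 = 7 ≤ 15, expected clicks 14 + 16 = 30.
slot 3 + slot 2 + slot 1: cost 2 + 6 + 5 = 13 ≤ 15, expected clicks 14 + 12 + 16 = 42.
Best is slot 3, slot 2, and slot 1 with total expected clicks 42.

42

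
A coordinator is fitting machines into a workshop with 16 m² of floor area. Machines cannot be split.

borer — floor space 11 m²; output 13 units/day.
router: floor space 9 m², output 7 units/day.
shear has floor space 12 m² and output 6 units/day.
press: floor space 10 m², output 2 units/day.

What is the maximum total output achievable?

13

Treat it as a binary knapsack problem.
Allowing fractional choices, the relaxed optimum would be about 16.9, but machines are indivisible.
router: floor space 9 ≤ 16, output 7.
shear: floor space 12 ≤ 16, output 6.
borer: floor space 11 ≤ 16, output 13.
Best is borer with total output 13.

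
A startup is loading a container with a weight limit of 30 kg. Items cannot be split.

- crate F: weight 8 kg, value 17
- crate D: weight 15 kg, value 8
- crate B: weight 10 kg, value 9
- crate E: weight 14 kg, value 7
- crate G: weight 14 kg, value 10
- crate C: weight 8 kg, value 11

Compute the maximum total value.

38

This is a 0-1 knapsack instance.
Allowing fractional choices, the relaxed optimum would be about 39.9, but items are indivisible.
crate F + crate B + crate C: weight 8 + 10 + 8 = 26 ≤ 30, value 17 + 9 + 11 = 37.
crate F + crate E + crate C: weight 8 + 14 + 8 = 30 ≤ 30, value 17 + 7 + 11 = 35.
crate F + crate G + crate C: weight 8 + 14 + 8 = 30 ≤ 30, value 17 + 10 + 11 = 38.
Best is crate F, crate G, and crate C with total value 38.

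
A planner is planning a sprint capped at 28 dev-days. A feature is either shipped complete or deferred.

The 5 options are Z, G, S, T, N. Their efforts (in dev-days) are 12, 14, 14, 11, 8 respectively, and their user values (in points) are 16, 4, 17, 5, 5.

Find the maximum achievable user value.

Allowing fractional choices, the relaxed optimum would be about 34.2, but features are indivisible.
Z + S: effort 12 + 14 = 26 ≤ 28, user value 16 + 17 = 33.
S + N: effort 14 + 8 = 22 ≤ 28, user value 17 + 5 = 22.
S + T: effort 14 + 11 = 25 ≤ 28, user value 17 + 5 = 22.
Best is Z and S with total user value 33.

33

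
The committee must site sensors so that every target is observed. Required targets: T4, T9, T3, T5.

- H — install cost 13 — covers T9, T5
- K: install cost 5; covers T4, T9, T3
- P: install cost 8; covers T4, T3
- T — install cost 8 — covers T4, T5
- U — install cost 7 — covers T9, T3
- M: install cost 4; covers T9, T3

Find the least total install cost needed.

12

The greedy cost-per-new-target heuristic would pick K and T for 13, but a cheaper cover exists.
Choose T and M: together they cover T4, T9, T3, T5 — every target.
Total install cost: 8 + 4 = 12.
No cover costs less than 12.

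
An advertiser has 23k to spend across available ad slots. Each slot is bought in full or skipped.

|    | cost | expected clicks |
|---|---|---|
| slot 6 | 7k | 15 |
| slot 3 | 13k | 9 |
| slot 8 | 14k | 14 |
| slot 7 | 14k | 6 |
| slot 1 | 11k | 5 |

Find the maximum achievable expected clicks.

29

slot 6 + slot 3: cost 7 + 13 = 20 ≤ 23, expected clicks 15 + 9 = 24.
slot 6 + slot 7: cost 7 + 14 = 21 ≤ 23, expected clicks 15 + 6 = 21.
slot 6 + slot 8: cost 7 + 14 = 21 ≤ 23, expected clicks 15 + 14 = 29.
Best is slot 6 and slot 8 with total expected clicks 29.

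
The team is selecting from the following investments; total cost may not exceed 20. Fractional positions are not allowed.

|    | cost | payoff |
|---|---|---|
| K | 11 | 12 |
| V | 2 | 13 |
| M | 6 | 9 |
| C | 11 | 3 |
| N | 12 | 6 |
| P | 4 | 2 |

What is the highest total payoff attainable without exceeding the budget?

34

Allowing fractional choices, the relaxed optimum would be about 34.5, but investments are indivisible.
V + M + N: cost 2 + 6 + 12 = 20 ≤ 20, payoff 13 + 9 + 6 = 28.
K + V + M: cost 11 + 2 + 6 = 19 ≤ 20, payoff 12 + 13 + 9 = 34.
Best is K, V, and M with total payoff 34.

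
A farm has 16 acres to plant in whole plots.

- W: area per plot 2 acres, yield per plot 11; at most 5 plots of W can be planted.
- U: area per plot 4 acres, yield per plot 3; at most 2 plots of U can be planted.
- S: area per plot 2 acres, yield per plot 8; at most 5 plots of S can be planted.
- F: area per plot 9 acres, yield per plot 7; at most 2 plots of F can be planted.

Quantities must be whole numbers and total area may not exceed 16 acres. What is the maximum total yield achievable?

79

5×W and 3×S: area 16 ≤ 16, yield 5·11 + 3·8 = 79.
4×W and 4×S: area 16 ≤ 16, yield 4·11 + 4·8 = 76.
Best is 79.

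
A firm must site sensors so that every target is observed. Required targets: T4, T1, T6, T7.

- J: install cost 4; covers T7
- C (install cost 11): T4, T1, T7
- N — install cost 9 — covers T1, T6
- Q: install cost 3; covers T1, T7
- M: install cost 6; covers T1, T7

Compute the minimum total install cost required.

The greedy cost-per-new-target heuristic would pick Q, N, and C for 23, but a cheaper cover exists.
Choose C and N: together they cover T4, T1, T6, T7 — every target.
Total install cost: 11 + 9 = 20.
No cover costs less than 20.

20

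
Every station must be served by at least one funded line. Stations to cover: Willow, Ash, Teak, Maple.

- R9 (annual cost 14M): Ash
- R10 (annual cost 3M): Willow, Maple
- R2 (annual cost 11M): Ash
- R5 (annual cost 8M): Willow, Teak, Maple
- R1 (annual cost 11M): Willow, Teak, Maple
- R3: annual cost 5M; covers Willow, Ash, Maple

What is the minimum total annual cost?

13

The greedy cost-per-new-station heuristic would pick R10, R3, and R5 for 16, but a cheaper cover exists.
Choose R5 and R3: together they cover Willow, Ash, Teak, Maple — every station.
Total annual cost: 8 + 5 = 13.
No cover costs less than 13.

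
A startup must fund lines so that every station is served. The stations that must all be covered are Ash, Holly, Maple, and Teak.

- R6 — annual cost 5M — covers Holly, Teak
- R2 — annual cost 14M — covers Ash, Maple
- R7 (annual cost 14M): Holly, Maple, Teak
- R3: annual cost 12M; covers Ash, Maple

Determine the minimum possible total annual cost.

17

Choose R6 and R3: together they cover Ash, Holly, Maple, Teak — every station.
Total annual cost: 5 + 12 = 17.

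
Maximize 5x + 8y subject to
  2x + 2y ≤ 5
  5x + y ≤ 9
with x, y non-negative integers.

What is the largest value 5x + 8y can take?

16

(x,y)=(0,2): 2·0+2·2=4≤5, 5·0+1·2=2≤9, objective 16.
(x,y)=(1,1): 2·1+2·1=4≤5, 5·1+1·1=6≤9, objective 13.
(x,y)=(0,1): 2·0+2·1=2≤5, 5·0+1·1=1≤9, objective 8.
No feasible integer point exceeds 16.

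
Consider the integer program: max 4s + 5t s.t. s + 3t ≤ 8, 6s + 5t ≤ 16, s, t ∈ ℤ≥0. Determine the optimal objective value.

14

Relaxing integrality, the LP optimum is 14.77 at (s,t) = (0.615, 2.46), which is not an integer point.
(s,t)=(1,2) is feasible, giving 14.
(s,t)=(0,2) is feasible, giving 10.
Maximum is 14 at (s,t)=(1,2).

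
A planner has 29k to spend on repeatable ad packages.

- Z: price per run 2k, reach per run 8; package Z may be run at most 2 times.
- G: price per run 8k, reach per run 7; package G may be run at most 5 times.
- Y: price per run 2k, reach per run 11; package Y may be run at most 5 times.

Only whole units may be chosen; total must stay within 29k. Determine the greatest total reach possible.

78

This is a bounded integer knapsack.
Y has the best ratio (11/2); taking only Y gives at most 5×11 = 55 (stopped by the supply cap of 5).
Mixing does better — 2×Z, 1×G, and 5×Y: price 22 ≤ 29, reach 2·8 + 1·7 + 5·11 = 78.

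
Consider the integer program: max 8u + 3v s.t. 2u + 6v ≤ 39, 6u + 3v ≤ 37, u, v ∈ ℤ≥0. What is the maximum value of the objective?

48

(u,v)=(6,0): 2·6+6·0=12≤39, 6·6+3·0=36≤37, objective 48.
(u,v)=(5,1): 2·5+6·1=16≤39, 6·5+3·1=33≤37, objective 43.
(u,v)=(5,0): 2·5+6·0=10≤39, 6·5+3·0=30≤37, objective 40.
No feasible integer point exceeds 48.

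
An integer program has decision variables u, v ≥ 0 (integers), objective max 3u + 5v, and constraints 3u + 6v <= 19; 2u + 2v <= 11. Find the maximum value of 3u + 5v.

The continuous relaxation peaks at (4.67, 0.833) with value 18.17; rounding to a feasible lattice point costs some objective.
(u,v)=(4,1): 3·4+6·1=18≤19, 2·4+2·1=10≤11, objective 17.
(u,v)=(5,0): 3·5+6·0=15≤19, 2·5+2·0=10≤11, objective 15.
(u,v)=(3,1): 3·3+6·1=15≤19, 2·3+2·1=8≤11, objective 14.
Maximum is 17 at (u,v)=(4,1).

17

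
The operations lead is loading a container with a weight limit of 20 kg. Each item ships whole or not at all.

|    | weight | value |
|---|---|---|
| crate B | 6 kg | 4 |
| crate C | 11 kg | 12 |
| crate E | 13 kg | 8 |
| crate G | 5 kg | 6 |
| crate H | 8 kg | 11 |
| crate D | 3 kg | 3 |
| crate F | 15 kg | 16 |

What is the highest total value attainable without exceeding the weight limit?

23

Allowing fractional choices, the relaxed optimum would be about 24.6, but items are indivisible.
crate C + crate H: weight 11 + 8 = 19 ≤ 20, value 12 + 11 = 23.
crate G + crate F: weight 5 + 15 = 20 ≤ 20, value 6 + 16 = 22.
crate B + crate G + crate H: weight 6 + 5 + 8 = 19 ≤ 20, value 4 + 6 + 11 = 21.
Best is crate C and crate H with total value 23.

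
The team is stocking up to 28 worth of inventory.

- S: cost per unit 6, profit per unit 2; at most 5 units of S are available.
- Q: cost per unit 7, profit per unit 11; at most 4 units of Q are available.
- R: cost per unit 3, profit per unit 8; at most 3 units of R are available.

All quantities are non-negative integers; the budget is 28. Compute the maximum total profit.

R has the best ratio (8/3); taking only R gives at most 3×8 = 24 (stopped by the supply cap of 3).
Mixing does better — 3×Q and 2×R: cost 27 ≤ 28, profit 3·11 + 2·8 = 49.

49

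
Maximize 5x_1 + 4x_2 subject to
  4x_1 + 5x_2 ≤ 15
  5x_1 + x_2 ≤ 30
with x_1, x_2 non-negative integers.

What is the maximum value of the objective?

The continuous relaxation peaks at (3.75, 0) with value 18.75; rounding to a feasible lattice point costs some objective.
(x_1,x_2)=(3,0): 4·3+5·0=12≤15, 5·3+1·0=15≤30, objective 15.
(x_1,x_2)=(2,1): 4·2+5·1=13≤15, 5·2+1·1=11≤30, objective 14.
(x_1,x_2)=(2,0): 4·2+5·0=8≤15, 5·2+1·0=10≤30, objective 10.
Maximum is 15 at (x_1,x_2)=(3,0).

15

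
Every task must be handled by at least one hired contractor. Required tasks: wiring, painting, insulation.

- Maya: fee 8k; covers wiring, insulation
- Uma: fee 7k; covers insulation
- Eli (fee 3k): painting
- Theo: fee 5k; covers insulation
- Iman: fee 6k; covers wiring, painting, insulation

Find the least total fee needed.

6

Iman alone covers wiring, painting, insulation — every task.
Total fee: 6.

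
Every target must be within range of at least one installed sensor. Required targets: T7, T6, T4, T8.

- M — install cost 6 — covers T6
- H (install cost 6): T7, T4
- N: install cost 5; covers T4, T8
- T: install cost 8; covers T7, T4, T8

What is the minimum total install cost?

14

This is a weighted set-cover instance.
The greedy cost-per-new-target heuristic would pick N, M, and H for 17, but a cheaper cover exists.
Choose M and T: together they cover T7, T6, T4, T8 — every target.
Total install cost: 6 + 8 = 14.
No cover costs less than 14.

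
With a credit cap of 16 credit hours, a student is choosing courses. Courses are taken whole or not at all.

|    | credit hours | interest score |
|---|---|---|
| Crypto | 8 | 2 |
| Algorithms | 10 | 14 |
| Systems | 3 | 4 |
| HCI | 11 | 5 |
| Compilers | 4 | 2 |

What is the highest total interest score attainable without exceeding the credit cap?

18

Allowing fractional choices, the relaxed optimum would be about 19.5, but courses are indivisible.
Algorithms + Compilers: credit hours 10 + 4 = 14 ≤ 16, interest score 14 + 2 = 16.
Algorithms + Systems: credit hours 10 + 3 = 13 ≤ 16, interest score 14 + 4 = 18.
Best is Algorithms and Systems with total interest score 18.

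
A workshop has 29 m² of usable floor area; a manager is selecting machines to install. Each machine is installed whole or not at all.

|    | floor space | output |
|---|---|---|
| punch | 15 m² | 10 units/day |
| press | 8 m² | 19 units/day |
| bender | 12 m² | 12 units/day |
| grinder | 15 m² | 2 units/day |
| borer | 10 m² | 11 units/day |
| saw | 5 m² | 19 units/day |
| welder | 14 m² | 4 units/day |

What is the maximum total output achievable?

Allowing fractional choices, the relaxed optimum would be about 55.0, but machines are indivisible.
press + bender + saw: floor space 8 + 12 + 5 = 25 ≤ 29, output 19 + 12 + 19 = 50.
press + borer + saw: floor space 8 + 10 + 5 = 23 ≤ 29, output 19 + 11 + 19 = 49.
Best is press, bender, and saw with total output 50.

50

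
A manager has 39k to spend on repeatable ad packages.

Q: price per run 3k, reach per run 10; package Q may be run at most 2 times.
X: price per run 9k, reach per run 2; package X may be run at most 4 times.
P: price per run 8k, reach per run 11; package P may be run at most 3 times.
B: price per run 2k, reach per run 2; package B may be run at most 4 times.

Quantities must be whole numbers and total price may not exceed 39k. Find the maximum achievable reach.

61

Take 2×Q, 3×P, and 4×B: price 38 ≤ 39, reach 2·10 + 3·11 + 4·2 = 61.
Q has the best ratio (10/3) and is taken to its limit of 2; remaining capacity is filled optimally with the others.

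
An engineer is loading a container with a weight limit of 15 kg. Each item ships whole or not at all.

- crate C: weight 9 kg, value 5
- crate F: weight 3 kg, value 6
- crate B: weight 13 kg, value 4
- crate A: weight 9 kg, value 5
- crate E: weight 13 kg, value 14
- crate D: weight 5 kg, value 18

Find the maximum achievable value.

Allowing fractional choices, the relaxed optimum would be about 31.5, but items are indivisible.
crate C + crate D: weight 9 + 5 = 14 ≤ 15, value 5 + 18 = 23.
crate A + crate D: weight 9 + 5 = 14 ≤ 15, value 5 + 18 = 23.
crate F + crate D: weight 3 + 5 = 8 ≤ 15, value 6 + 18 = 24.
Best is crate F and crate D with total value 24.

24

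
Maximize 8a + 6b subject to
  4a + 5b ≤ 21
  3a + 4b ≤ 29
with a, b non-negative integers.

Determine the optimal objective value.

40

Relaxing integrality, the LP optimum is 42.00 at (a,b) = (5.25, 0), which is not an integer point.
(a,b)=(5,0): 4·5+5·0=20≤21, 3·5+4·0=15≤29, objective 40.
(a,b)=(4,1): 4·4+5·1=21≤21, 3·4+4·1=16≤29, objective 38.
(a,b)=(4,0): 4·4+5·0=16≤21, 3·4+4·0=12≤29, objective 32.
The best lattice point is (5,0), giving 40.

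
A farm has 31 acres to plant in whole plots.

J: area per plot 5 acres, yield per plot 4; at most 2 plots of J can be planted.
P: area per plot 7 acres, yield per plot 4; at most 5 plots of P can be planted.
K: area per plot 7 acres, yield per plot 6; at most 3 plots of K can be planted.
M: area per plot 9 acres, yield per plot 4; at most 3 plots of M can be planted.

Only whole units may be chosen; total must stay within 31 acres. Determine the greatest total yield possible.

26

K has the best ratio (6/7); taking only K gives at most 3×6 = 18 (stopped by the supply cap of 3).
Mixing does better — 2×J and 3×K: area 31 ≤ 31, yield 2·4 + 3·6 = 26.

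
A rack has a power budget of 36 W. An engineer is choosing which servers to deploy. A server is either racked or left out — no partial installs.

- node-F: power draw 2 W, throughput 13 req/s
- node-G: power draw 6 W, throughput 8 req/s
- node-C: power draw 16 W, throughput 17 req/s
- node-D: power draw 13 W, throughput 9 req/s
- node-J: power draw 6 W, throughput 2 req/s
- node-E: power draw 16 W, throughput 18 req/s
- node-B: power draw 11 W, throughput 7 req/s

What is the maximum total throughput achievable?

Allowing fractional choices, the relaxed optimum would be about 51.8, but servers are indivisible.
node-F + node-C + node-E: power draw 2 + 16 + 16 = 34 ≤ 36, throughput 13 + 17 + 18 = 48.
node-F + node-G + node-E + node-B: power draw 2 + 6 + 16 + 11 = 35 ≤ 36, throughput 13 + 8 + 18 + 7 = 46.
node-F + node-G + node-C + node-B: power draw 2 + 6 + 16 + 11 = 35 ≤ 36, throughput 13 + 8 + 17 + 7 = 45.
Best is node-F, node-C, and node-E with total throughput 48.

48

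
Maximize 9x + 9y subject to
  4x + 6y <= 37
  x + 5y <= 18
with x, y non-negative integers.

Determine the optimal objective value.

81

The continuous relaxation peaks at (9.25, 0) with value 83.25; rounding to a feasible lattice point costs some objective.
(x,y)=(9,0) is feasible, giving 81.
(x,y)=(8,0) is feasible, giving 72.
The best lattice point is (9,0), giving 81.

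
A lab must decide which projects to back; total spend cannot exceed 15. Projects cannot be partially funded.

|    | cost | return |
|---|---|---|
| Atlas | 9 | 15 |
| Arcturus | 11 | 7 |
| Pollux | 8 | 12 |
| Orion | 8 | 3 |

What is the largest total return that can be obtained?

Allowing fractional choices, the relaxed optimum would be about 24.0, but projects are indivisible.
Pollux: cost 8 ≤ 15, return 12.
Arcturus: cost 11 ≤ 15, return 7.
Atlas: cost 9 ≤ 15, return 15.
Best is Atlas with total return 15.

15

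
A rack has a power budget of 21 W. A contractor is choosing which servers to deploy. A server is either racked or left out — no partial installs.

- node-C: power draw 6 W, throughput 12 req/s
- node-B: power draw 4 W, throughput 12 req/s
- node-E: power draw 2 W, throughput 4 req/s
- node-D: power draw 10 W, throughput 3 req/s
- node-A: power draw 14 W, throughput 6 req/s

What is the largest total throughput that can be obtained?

node-C + node-B + node-D: power draw 6 + 4 + 10 = 20 ≤ 21, throughput 12 + 12 + 3 = 27.
node-C + node-B + node-E: power draw 6 + 4 + 2 = 12 ≤ 21, throughput 12 + 12 + 4 = 28.
node-C + node-B: power draw 6 + 4 = 10 ≤ 21, throughput 12 + 12 = 24.
Best is node-C, node-B, and node-E with total throughput 28.

28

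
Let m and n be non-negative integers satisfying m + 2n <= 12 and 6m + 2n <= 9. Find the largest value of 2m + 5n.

20

Relaxing integrality, the LP optimum is 22.50 at (m,n) = (0, 4.5), which is not an integer point.
(m,n)=(0,4): 1·0+2·4=8≤12, 6·0+2·4=8≤9, objective 20.
(m,n)=(0,3): 1·0+2·3=6≤12, 6·0+2·3=6≤9, objective 15.
The best lattice point is (0,4), giving 20.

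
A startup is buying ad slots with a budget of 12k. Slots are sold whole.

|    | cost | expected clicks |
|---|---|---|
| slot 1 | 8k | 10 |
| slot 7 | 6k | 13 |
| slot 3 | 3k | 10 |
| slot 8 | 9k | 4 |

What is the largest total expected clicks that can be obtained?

23

Allowing fractional choices, the relaxed optimum would be about 26.8, but ad slots are indivisible.
slot 1 + slot 3: cost 8 + 3 = 11 ≤ 12, expected clicks 10 + 10 = 20.
slot 3 + slot 8: cost 3 + 9 = 12 ≤ 12, expected clicks 10 + 4 = 14.
slot 7 + slot 3: cost 6 + 3 = 9 ≤ 12, expected clicks 13 + 10 = 23.
Best is slot 7 and slot 3 with total expected clicks 23.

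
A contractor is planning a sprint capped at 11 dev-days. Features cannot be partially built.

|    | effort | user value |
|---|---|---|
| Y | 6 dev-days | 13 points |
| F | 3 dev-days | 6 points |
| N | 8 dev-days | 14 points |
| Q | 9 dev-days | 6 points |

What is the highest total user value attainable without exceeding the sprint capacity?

This is a 0-1 knapsack instance.
Allowing fractional choices, the relaxed optimum would be about 22.5, but features are indivisible.
Y + F: effort 6 + 3 = 9 ≤ 11, user value 13 + 6 = 19.
F + N: effort 3 + 8 = 11 ≤ 11, user value 6 + 14 = 20.
Best is F and N with total user value 20.

20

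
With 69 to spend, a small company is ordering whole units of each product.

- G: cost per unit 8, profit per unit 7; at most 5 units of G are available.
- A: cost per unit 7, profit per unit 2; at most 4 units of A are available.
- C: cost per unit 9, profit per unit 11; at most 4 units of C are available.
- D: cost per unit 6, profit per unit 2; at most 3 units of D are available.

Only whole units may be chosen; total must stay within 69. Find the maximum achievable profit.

This is a bounded integer knapsack.
4×G and 4×C: cost 68 ≤ 69, profit 4·7 + 4·11 = 72.
5×G and 3×C: cost 67 ≤ 69, profit 5·7 + 3·11 = 68.
Best is 72.

72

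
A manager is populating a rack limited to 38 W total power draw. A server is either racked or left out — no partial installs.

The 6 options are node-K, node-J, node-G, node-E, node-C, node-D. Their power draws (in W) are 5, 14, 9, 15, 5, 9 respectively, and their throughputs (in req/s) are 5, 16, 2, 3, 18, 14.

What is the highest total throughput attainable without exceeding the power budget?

53

node-J + node-G + node-C + node-D: power draw 14 + 9 + 5 + 9 = 37 ≤ 38, throughput 16 + 2 + 18 + 14 = 50.
node-K + node-J + node-C + node-D: power draw 5 + 14 + 5 + 9 = 33 ≤ 38, throughput 5 + 16 + 18 + 14 = 53.
Best is node-K, node-J, node-C, and node-D with total throughput 53.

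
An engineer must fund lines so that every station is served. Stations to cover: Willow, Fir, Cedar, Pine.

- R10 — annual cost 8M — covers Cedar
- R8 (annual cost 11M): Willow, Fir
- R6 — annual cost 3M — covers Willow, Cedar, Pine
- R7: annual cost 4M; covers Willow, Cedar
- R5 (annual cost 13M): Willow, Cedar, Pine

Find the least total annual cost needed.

14

Choose R8 and R6: together they cover Willow, Fir, Cedar, Pine — every station.
Total annual cost: 11 + 3 = 14.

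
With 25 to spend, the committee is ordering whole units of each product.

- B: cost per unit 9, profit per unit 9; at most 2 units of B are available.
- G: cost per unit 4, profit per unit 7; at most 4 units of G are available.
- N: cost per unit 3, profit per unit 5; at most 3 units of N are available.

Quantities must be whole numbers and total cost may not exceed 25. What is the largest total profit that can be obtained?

43

4×G and 3×N: cost 25 ≤ 25, profit 4·7 + 3·5 = 43.
4×G and 2×N: cost 22 ≤ 25, profit 4·7 + 2·5 = 38.
Best is 43.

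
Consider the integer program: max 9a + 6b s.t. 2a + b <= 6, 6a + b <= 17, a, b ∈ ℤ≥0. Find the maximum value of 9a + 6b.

36

(a,b)=(0,6): 2·0+1·6=6≤6, 6·0+1·6=6≤17, objective 36.
(a,b)=(0,5): 2·0+1·5=5≤6, 6·0+1·5=5≤17, objective 30.
The best lattice point is (0,6), giving 36.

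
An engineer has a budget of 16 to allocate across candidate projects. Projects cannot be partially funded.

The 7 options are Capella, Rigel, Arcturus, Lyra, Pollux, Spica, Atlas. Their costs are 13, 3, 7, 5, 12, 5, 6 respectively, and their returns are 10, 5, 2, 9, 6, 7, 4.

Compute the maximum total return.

21

Take Rigel, Lyra, and Spica: cost 3 + 5 + 5 = 13 ≤ 16, return 5 + 9 + 7 = 21.
No other feasible combination does better.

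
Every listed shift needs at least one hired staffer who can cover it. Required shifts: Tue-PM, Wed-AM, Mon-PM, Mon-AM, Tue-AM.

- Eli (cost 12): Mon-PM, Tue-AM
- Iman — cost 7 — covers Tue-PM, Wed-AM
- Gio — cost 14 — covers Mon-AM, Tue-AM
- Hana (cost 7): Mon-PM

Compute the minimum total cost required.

The greedy cost-per-new-shift heuristic would pick Iman, Eli, and Gio for 33, but a cheaper cover exists.
Choose Iman, Gio, and Hana: together they cover Tue-PM, Wed-AM, Mon-PM, Mon-AM, Tue-AM — every shift.
Total cost: 7 + 14 + 7 = 28.
No cover costs less than 28.

28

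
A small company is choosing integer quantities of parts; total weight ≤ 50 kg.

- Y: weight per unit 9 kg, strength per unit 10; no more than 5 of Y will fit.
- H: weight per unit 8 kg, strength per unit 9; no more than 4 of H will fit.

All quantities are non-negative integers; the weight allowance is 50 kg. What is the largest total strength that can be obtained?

56

Take 2×Y and 4×H: weight 50 ≤ 50, strength 2·10 + 4·9 = 56.
H has the best ratio (9/8) and is taken to its limit of 4; remaining capacity is filled optimally with the others.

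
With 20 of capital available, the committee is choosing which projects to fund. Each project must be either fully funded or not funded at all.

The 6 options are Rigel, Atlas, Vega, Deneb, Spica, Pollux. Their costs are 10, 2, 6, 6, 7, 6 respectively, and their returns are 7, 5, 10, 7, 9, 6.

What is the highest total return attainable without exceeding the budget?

Vega + Deneb + Spica: cost 6 + 6 + 7 = 19 ≤ 20, return 10 + 7 + 9 = 26.
Atlas + Vega + Deneb + Pollux: cost 2 + 6 + 6 + 6 = 20 ≤ 20, return 5 + 10 + 7 + 6 = 28.
Best is Atlas, Vega, Deneb, and Pollux with total return 28.

28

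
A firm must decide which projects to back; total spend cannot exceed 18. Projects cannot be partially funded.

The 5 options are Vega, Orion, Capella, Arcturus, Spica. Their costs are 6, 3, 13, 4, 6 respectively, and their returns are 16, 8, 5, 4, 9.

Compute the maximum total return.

Allowing fractional choices, the relaxed optimum would be about 36.0, but projects are indivisible.
Vega + Orion + Spica: cost 6 + 3 + 6 = 15 ≤ 18, return 16 + 8 + 9 = 33.
Vega + Orion + Arcturus: cost 6 + 3 + 4 = 13 ≤ 18, return 16 + 8 + 4 = 28.
Vega + Arcturus + Spica: cost 6 + 4 + 6 = 16 ≤ 18, return 16 + 4 + 9 = 29.
Best is Vega, Orion, and Spica with total return 33.

33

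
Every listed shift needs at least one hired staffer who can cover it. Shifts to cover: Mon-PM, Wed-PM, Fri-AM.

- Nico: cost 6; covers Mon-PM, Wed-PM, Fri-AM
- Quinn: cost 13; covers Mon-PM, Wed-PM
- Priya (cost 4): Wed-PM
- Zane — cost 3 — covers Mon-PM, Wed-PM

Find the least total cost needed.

The greedy cost-per-new-shift heuristic would pick Zane and Nico for 9, but a cheaper cover exists.
Nico alone covers Mon-PM, Wed-PM, Fri-AM — every shift.
Total cost: 6.
No cover costs less than 6.

6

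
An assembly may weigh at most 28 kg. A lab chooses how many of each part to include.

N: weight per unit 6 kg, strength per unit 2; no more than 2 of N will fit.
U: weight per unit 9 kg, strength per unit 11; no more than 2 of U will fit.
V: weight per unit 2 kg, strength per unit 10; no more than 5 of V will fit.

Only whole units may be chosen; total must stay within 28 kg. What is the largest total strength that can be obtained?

V has the best ratio (10/2); taking only V gives at most 5×10 = 50 (stopped by the supply cap of 5).
Mixing does better — 2×U and 5×V: weight 28 ≤ 28, strength 2·11 + 5·10 = 72.

72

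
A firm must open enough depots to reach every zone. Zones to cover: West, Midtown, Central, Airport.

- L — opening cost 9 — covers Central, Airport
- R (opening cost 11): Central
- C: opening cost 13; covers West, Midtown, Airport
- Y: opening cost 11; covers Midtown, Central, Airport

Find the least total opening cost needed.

This is an integer covering problem.
The greedy cost-per-new-zone heuristic would pick Y and C for 24, but a cheaper cover exists.
Choose L and C: together they cover West, Midtown, Central, Airport — every zone.
Total opening cost: 9 + 13 = 22.
No cover costs less than 22.

22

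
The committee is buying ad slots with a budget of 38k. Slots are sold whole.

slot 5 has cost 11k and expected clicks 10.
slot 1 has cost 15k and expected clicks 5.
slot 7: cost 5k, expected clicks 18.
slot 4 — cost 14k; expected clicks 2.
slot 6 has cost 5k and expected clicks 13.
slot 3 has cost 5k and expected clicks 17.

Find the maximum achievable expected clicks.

58

Allowing fractional choices, the relaxed optimum would be about 62.0, but ad slots are indivisible.
slot 5 + slot 7 + slot 6 + slot 3: cost 11 + 5 + 5 + 5 = 26 ≤ 38, expected clicks 10 + 18 + 13 + 17 = 58.
slot 1 + slot 7 + slot 6 + slot 3: cost 15 + 5 + 5 + 5 = 30 ≤ 38, expected clicks 5 + 18 + 13 + 17 = 53.
Best is slot 5, slot 7, slot 6, and slot 3 with total expected clicks 58.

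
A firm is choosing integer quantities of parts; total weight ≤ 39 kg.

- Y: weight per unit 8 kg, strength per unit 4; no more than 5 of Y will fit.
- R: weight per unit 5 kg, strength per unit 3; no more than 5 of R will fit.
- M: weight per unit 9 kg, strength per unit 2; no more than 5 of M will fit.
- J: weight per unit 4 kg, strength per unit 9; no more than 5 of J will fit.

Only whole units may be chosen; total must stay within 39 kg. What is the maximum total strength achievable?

Take 1×Y, 2×R, and 5×J: weight 38 ≤ 39, strength 1·4 + 2·3 + 5·9 = 55.
J has the best ratio (9/4) and is taken to its limit of 5; remaining capacity is filled optimally with the others.

55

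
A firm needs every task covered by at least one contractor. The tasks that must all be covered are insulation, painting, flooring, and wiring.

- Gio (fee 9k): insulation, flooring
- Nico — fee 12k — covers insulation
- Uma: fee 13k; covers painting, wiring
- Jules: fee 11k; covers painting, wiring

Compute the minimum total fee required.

Choose Gio and Jules: together they cover insulation, painting, flooring, wiring — every task.
Total fee: 9 + 11 = 20.
No cover costs less than 20.

20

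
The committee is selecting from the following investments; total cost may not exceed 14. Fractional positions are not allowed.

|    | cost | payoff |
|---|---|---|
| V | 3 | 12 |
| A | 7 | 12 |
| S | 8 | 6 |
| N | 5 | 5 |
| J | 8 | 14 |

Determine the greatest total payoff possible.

26

Allowing fractional choices, the relaxed optimum would be about 31.1, but investments are indivisible.
V + J: cost 3 + 8 = 11 ≤ 14, payoff 12 + 14 = 26.
V + A: cost 3 + 7 = 10 ≤ 14, payoff 12 + 12 = 24.
Best is V and J with total payoff 26.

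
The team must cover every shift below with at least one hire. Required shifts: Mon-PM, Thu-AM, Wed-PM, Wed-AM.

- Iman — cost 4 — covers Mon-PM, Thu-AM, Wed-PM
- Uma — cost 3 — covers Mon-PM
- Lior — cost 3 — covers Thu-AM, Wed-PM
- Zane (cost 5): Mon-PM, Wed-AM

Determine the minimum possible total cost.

The greedy cost-per-new-shift heuristic would pick Iman and Zane for 9, but a cheaper cover exists.
Choose Lior and Zane: together they cover Mon-PM, Thu-AM, Wed-PM, Wed-AM — every shift.
Total cost: 3 + 5 = 8.
No cover costs less than 8.

8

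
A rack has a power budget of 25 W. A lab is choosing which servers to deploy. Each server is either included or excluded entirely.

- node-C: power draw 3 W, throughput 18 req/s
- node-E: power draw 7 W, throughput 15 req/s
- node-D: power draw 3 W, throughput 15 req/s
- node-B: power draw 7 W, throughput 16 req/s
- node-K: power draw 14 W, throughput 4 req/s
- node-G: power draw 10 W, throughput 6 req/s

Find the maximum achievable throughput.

64

Allowing fractional choices, the relaxed optimum would be about 67.0, but servers are indivisible.
node-C + node-E + node-D + node-G: power draw 3 + 7 + 3 + 10 = 23 ≤ 25, throughput 18 + 15 + 15 + 6 = 54.
node-C + node-E + node-D + node-B: power draw 3 + 7 + 3 + 7 = 20 ≤ 25, throughput 18 + 15 + 15 + 16 = 64.
node-C + node-D + node-B + node-G: power draw 3 + 3 + 7 + 10 = 23 ≤ 25, throughput 18 + 15 + 16 + 6 = 55.
Best is node-C, node-E, node-D, and node-B with total throughput 64.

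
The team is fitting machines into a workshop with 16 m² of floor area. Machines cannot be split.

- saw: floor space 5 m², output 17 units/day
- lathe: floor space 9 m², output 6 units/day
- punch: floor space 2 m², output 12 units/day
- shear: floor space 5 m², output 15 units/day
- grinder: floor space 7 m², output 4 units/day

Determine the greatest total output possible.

saw + punch + shear: floor space 5 + 2 + 5 = 12 ≤ 16, output 17 + 12 + 15 = 44.
saw + lathe + punch: floor space 5 + 9 + 2 = 16 ≤ 16, output 17 + 6 + 12 = 35.
saw + punch + grinder: floor space 5 + 2 + 7 = 14 ≤ 16, output 17 + 12 + 4 = 33.
Best is saw, punch, and shear with total output 44.

44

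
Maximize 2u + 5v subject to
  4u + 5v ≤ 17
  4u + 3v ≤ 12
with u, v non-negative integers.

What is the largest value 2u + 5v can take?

15

The continuous relaxation peaks at (0, 3.4) with value 17.00; rounding to a feasible lattice point costs some objective.
(u,v)=(0,3): 4·0+5·3=15≤17, 4·0+3·3=9≤12, objective 15.
(u,v)=(1,2): 4·1+5·2=14≤17, 4·1+3·2=10≤12, objective 12.
(u,v)=(0,2): 4·0+5·2=10≤17, 4·0+3·2=6≤12, objective 10.
The best lattice point is (0,3), giving 15.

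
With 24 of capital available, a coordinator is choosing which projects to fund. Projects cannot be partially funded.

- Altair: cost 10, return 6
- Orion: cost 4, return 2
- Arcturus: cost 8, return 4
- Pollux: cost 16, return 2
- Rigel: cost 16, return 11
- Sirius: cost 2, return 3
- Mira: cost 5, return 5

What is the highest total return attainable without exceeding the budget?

Allowing fractional choices, the relaxed optimum would be about 19.6, but projects are indivisible.
Rigel + Mira: cost 16 + 5 = 21 ≤ 24, return 11 + 5 = 16.
Altair + Orion + Sirius + Mira: cost 10 + 4 + 2 + 5 = 21 ≤ 24, return 6 + 2 + 3 + 5 = 16.
Rigel + Sirius + Mira: cost 16 + 2 + 5 = 23 ≤ 24, return 11 + 3 + 5 = 19.
Best is Rigel, Sirius, and Mira with total return 19.

19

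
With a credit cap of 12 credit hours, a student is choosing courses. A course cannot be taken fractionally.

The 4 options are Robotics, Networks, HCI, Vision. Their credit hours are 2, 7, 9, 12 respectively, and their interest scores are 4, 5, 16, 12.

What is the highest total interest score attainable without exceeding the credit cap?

Robotics + HCI: credit hours 2 + 9 = 11 ≤ 12, interest score 4 + 16 = 20.
HCI: credit hours 9 ≤ 12, interest score 16.
Vision: credit hours 12 ≤ 12, interest score 12.
Best is Robotics and HCI with total interest score 20.

20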